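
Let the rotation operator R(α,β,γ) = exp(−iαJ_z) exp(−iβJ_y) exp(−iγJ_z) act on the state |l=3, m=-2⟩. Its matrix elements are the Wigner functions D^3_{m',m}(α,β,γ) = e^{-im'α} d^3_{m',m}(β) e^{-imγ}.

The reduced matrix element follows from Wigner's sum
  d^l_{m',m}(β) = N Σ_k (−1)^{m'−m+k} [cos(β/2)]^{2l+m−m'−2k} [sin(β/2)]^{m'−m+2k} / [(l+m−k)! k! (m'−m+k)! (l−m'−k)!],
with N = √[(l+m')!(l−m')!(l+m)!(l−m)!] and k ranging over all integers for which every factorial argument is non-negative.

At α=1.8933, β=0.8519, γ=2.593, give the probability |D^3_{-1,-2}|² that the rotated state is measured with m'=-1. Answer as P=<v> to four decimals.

D^3_{-1,-2}(1.8933,0.8519,2.593) = e^{-i·-1·1.8933}·d^3_{-1,-2}(0.8519)·e^{-i·-2·2.593}. Compute d first:
With c≡cos(β/2)=0.910647 and s≡sin(β/2)=0.413186, N=[2·24·1·120]^{1/2}=75.894664
k∈{0,1} keeps every argument non-negative
  k=0: (−1)^1·75.8947/(24)·0.9106^5·0.4132^1 = -0.818267
  k=1: (−1)^2·75.8947/(12)·0.9106^3·0.4132^3 = +0.336912
d^3_{-1,-2}(0.8519) = -0.818267 +0.336912 = -0.481355
|D^3_{-1,-2}|² = |d^3_{-1,-2}(β)|² = (-0.481355)² = 0.231703 (the z-rotation phases have unit modulus)

P=0.2317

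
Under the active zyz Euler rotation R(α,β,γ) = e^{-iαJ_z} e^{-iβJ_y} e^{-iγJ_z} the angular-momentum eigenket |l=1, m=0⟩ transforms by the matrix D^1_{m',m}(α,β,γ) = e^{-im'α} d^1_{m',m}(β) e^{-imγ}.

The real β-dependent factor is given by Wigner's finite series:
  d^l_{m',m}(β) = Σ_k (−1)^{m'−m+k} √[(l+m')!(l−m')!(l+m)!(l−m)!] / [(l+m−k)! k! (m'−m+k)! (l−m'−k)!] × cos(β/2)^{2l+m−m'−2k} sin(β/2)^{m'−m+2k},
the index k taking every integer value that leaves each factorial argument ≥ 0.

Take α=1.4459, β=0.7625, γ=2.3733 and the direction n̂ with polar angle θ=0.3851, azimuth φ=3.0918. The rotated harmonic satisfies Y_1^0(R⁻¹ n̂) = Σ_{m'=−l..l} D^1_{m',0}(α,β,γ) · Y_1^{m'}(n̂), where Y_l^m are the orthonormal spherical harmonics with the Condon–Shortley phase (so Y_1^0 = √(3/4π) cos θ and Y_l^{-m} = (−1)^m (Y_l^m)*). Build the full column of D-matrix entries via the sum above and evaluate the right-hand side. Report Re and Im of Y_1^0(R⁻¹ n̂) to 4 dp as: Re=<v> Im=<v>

Need the full column D^1_{m',0} for m'=−1..1 at α=1.4459, β=0.7625, γ=2.3733.
cos(β/2)=0.928200, sin(β/2)=0.372081
d^1_{-1,0}: single k=1 term ⇒ +0.488421;  D = +0.060843+0.484616i
d^1_{0,0}: k∈[0..1] ⇒ +0.861556 -0.138444 = +0.723111;  D = +0.723111+0.000000i
d^1_{1,0}: single k=0 term ⇒ -0.488421;  D = -0.060843+0.484616i
Y_1^{m'}(θ=0.3851,φ=3.0918) and Σ D·Y over m':
  (+0.0608+0.4846i)·(-0.1296-0.0065i)  (+0.7231+0.0000i)·(+0.4528+0.0000i)  (-0.0608+0.4846i)·(+0.1296-0.0065i)
Y_1^0(R⁻¹ n̂) = +0.317925+0.000000i

Re=0.3179 Im=0.0000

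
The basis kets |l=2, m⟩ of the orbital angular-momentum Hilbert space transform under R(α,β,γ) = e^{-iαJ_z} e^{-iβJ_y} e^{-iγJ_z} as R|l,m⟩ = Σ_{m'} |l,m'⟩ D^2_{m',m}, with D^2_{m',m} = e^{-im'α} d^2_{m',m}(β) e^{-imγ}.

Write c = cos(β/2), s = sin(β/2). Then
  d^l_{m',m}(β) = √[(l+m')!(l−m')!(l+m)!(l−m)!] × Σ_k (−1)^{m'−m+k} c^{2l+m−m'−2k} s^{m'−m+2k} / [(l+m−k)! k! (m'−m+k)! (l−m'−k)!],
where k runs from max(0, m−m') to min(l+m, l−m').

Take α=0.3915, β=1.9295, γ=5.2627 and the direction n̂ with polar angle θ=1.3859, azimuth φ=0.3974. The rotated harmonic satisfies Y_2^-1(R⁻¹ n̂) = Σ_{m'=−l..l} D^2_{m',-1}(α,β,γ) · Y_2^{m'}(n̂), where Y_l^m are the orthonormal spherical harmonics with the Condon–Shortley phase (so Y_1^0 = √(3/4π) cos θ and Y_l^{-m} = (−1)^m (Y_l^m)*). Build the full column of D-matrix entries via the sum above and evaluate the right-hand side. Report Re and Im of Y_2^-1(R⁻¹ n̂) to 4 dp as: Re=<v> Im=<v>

Need the full column D^2_{m',-1} for m'=−2..2 at α=0.3915, β=1.9295, γ=5.2627.
cos(β/2)=0.569622, sin(β/2)=0.821907
d^2_{-2,-1}: single k=1 term ⇒ +0.303818;  D = +0.295291-0.071476i
d^2_{-1,-1}: k∈[0..1] ⇒ +0.105281 -0.657567 = -0.552287;  D = -0.446593+0.324924i
d^2_{0,-1}: k∈[0..1] ⇒ -0.372100 +0.774694 = +0.402594;  D = +0.210537-0.343156i
d^2_{1,-1}: k∈[0..1] ⇒ +0.657567 -0.456341 = +0.201226;  D = +0.031823-0.198694i
d^2_{2,-1}: single k=0 term ⇒ -0.632535;  D = +0.145859+0.615488i
Y_2^{m'}(θ=1.3859,φ=0.3974) and Σ D·Y over m':
  (+0.2953-0.0715i)·(+0.2614-0.2664i)  (-0.4466+0.3249i)·(+0.1287-0.0540i)  (+0.2105-0.3432i)·(-0.2834+0.0000i)  (+0.0318-0.1987i)·(-0.1287-0.0540i)  (+0.1459+0.6155i)·(+0.2614+0.2664i)
Y_2^-1(R⁻¹ n̂) = -0.182102+0.289476i

Re=-0.1821 Im=0.2895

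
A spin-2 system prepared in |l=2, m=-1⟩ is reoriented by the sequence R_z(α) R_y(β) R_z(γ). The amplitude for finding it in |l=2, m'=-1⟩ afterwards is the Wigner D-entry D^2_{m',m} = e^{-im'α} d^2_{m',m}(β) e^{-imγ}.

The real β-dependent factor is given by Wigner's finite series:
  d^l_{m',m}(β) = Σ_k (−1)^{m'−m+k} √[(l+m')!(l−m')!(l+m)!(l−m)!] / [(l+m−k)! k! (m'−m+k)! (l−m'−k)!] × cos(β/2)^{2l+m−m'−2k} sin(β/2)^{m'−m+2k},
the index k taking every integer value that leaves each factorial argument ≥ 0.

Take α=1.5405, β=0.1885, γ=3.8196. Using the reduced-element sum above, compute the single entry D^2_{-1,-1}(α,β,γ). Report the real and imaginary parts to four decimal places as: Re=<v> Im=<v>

Re=0.5768 Im=-0.7624

Split into d^2_{-1,-1}(β=0.1885) × two z-phases.
c=cos(0.1885/2)=0.995562, s=sin(0.1885/2)=0.094111; N=√[1·6·1·6]=6.000000
The bounds max(0,m−m')=0 and min(l+m,l−m')=1 give 2 terms
  k=0: (−1)^0·6.0000/(6)·0.9956^4·0.0941^0 = +0.982365
  k=1: (−1)^1·6.0000/(2)·0.9956^2·0.0941^2 = -0.026335
d^2_{-1,-1}(0.1885) = +0.982365 -0.026335 = +0.956030
Phases: e^{-i·(-1)·1.5405}=+0.030292+0.999541i, e^{-i·(-1)·3.8196}=-0.778824-0.627242i ⇒ D=+0.576833-0.762402i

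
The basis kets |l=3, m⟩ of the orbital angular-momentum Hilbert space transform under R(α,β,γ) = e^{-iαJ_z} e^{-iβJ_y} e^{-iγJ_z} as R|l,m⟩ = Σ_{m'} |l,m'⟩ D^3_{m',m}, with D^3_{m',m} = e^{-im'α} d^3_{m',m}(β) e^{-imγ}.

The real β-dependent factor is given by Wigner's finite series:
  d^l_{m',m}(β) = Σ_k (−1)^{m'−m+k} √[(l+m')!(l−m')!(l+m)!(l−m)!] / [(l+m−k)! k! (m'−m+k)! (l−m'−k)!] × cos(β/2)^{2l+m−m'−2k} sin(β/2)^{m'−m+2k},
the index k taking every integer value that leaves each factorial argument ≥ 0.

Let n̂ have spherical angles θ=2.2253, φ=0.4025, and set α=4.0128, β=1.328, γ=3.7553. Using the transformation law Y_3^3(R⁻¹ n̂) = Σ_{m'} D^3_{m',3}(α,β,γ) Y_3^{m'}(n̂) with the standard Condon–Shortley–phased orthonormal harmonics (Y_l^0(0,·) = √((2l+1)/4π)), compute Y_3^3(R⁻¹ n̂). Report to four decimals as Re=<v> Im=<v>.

Need the full column D^3_{m',3} for m'=−3..3 at α=4.0128, β=1.328, γ=3.7553.
cos(β/2)=0.787533, sin(β/2)=0.616272
d^3_{-3,3}: single k=6 term ⇒ +0.054782;  D = +0.039233+0.038234i
d^3_{-2,3}: single k=5 term ⇒ +0.171477;  D = -0.170643+0.016899i
d^3_{-1,3}: single k=4 term ⇒ +0.346476;  D = +0.195887-0.285786i
d^3_{0,3}: single k=3 term ⇒ +0.511257;  D = +0.136529+0.492690i
d^3_{1,3}: single k=2 term ⇒ +0.565805;  D = -0.514471-0.235488i
d^3_{2,3}: single k=1 term ⇒ +0.457291;  D = +0.413356-0.195582i
d^3_{3,3}: single k=0 term ⇒ +0.238569;  D = -0.060788+0.230695i
Y_3^{m'}(θ=2.2253,φ=0.4025) and Σ D·Y over m':
  (+0.0392+0.0382i)·(+0.0740-0.1947i)  (-0.1706+0.0169i)·(-0.2714+0.2823i)  (+0.1959-0.2858i)·(+0.2012-0.0857i)  (+0.1365+0.4927i)·(+0.2606+0.0000i)  (-0.5145-0.2355i)·(-0.2012-0.0857i)  (+0.4134-0.1956i)·(-0.2714-0.2823i)  (-0.0608+0.2307i)·(-0.0740-0.1947i)
Y_3^3(R⁻¹ n̂) = +0.067783+0.019159i

Re=0.0678 Im=0.0192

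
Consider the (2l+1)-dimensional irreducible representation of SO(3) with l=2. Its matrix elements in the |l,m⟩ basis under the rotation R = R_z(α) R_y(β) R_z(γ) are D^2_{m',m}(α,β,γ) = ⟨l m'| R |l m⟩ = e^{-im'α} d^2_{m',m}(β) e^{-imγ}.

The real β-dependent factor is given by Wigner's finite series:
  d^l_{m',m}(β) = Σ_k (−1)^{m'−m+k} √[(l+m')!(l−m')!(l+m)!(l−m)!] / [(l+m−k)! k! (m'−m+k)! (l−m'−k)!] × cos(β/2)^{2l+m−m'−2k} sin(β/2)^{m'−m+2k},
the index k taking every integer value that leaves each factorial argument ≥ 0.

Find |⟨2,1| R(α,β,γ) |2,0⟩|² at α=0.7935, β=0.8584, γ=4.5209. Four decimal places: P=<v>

P=0.3671

Split into d^2_{1,0}(β=0.8584) × two z-phases.
With c≡cos(β/2)=0.909299 and s≡sin(β/2)=0.416143, N=[6·1·2·2]^{1/2}=4.898979
k∈{0,1} keeps every argument non-negative
  k=0: (−1)^1·4.8990/(2)·0.9093^3·0.4161^1 = -0.766371
  k=1: (−1)^2·4.8990/(2)·0.9093^1·0.4161^3 = +0.160514
d^2_{1,0}(0.8584) = -0.766371 +0.160514 = -0.605857
|D^2_{1,0}|² = |d^2_{1,0}(β)|² = (-0.605857)² = 0.367063 (the z-rotation phases have unit modulus)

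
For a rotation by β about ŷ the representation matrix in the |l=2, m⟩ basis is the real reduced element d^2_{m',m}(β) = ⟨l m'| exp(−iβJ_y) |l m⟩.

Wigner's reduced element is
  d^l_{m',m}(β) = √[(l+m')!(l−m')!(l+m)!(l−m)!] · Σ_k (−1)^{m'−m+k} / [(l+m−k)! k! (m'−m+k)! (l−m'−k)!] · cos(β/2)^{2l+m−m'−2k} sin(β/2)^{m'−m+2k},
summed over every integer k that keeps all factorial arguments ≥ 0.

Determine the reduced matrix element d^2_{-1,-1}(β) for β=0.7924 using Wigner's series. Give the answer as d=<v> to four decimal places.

d=0.3441

d^2_{-1,-1}(β=0.7924) via Wigner's sum:
Half-angle: c=0.922534, s=0.385916. N=√(1·6·1·6)=6.000000
Admissible k: 0..1 (factorial args all ≥0)
  k=0: (−1)^0·6.0000/(6)·0.9225^4·0.3859^0 = +0.724319
  k=1: (−1)^1·6.0000/(2)·0.9225^2·0.3859^2 = -0.380251
d^2_{-1,-1}(0.7924) = +0.724319 -0.380251 = +0.344068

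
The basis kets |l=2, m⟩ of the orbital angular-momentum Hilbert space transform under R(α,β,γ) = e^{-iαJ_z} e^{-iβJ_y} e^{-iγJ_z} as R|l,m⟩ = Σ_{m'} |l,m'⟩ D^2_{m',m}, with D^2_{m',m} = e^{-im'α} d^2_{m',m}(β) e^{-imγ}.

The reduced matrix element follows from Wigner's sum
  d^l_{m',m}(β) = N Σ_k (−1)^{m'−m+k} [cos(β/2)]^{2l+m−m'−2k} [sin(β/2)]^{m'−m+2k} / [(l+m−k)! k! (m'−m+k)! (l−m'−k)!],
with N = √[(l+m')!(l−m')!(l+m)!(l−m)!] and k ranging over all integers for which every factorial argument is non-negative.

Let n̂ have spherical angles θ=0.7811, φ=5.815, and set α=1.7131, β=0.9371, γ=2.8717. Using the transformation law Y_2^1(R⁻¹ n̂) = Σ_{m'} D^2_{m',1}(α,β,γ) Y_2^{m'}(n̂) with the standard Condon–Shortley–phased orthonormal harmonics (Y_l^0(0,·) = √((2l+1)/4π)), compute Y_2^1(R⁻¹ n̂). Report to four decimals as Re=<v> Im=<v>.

Need the full column D^2_{m',1} for m'=−2..2 at α=1.7131, β=0.9371, γ=2.8717.
cos(β/2)=0.892224, sin(β/2)=0.451593
d^2_{-2,1}: single k=3 term ⇒ +0.164341;  D = +0.139717+0.086528i
d^2_{-1,1}: k∈[2..3] ⇒ +0.487039 -0.041590 = +0.445449;  D = +0.178457-0.408139i
d^2_{0,1}: k∈[1..2] ⇒ +0.785678 -0.201276 = +0.584402;  D = -0.563247-0.155818i
d^2_{1,1}: k∈[0..1] ⇒ +0.633717 -0.487039 = +0.146679;  D = -0.018664+0.145486i
d^2_{2,1}: single k=0 term ⇒ -0.641503;  D = -0.641434+0.009439i
Y_2^{m'}(θ=0.7811,φ=5.815) and Σ D·Y over m':
  (+0.1397+0.0865i)·(+0.1135+0.1542i)  (+0.1785-0.4081i)·(+0.3447+0.1743i)  (-0.5632-0.1558i)·(+0.1618+0.0000i)  (-0.0187+0.1455i)·(-0.3447+0.1743i)  (-0.6414+0.0094i)·(+0.1135-0.1542i)
Y_2^1(R⁻¹ n̂) = -0.046213-0.056825i

Re=-0.0462 Im=-0.0568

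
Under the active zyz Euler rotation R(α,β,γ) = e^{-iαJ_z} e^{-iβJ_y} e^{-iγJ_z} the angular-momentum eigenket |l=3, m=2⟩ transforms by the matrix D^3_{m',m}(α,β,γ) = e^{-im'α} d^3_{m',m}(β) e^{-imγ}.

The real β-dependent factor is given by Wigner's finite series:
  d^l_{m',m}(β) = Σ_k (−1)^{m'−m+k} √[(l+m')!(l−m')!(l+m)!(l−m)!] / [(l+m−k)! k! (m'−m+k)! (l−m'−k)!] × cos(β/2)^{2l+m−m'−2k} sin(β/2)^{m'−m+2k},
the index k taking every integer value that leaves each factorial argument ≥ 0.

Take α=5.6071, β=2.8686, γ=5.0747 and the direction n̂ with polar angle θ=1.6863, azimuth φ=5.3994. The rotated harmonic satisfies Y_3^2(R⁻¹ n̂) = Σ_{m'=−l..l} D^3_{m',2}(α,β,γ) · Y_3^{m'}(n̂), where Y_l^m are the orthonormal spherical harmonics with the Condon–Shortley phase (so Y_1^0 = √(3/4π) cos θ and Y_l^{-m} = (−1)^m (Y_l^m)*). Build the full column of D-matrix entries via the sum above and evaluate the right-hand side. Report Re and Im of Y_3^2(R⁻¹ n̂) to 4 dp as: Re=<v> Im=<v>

Need the full column D^3_{m',2} for m'=−3..3 at α=5.6071, β=2.8686, γ=5.0747.
cos(β/2)=0.136073, sin(β/2)=0.990699
d^3_{-3,2}: single k=5 term ⇒ +0.318094;  D = +0.294363+0.120557i
d^3_{-2,2}: k∈[4..5] ⇒ +0.089183 -0.945475 = -0.856292;  D = -0.415027-0.748992i
d^3_{-1,2}: k∈[3..4] ⇒ +0.015494 -0.410658 = -0.395163;  D = +0.066889-0.389461i
d^3_{0,2}: k∈[2..3] ⇒ +0.001843 -0.097695 = -0.095852;  D = +0.071769-0.063535i
d^3_{1,2}: k∈[1..2] ⇒ +0.000146 -0.015494 = -0.015348;  D = +0.015330-0.000745i
d^3_{2,2}: k∈[0..1] ⇒ +0.000006 -0.001682 = -0.001676;  D = +0.001357+0.000984i
d^3_{3,2}: single k=0 term ⇒ -0.000113;  D = +0.000030+0.000109i
Y_3^{m'}(θ=1.6863,φ=5.3994) and Σ D·Y over m':
  (+0.2944+0.1206i)·(-0.3608+0.1925i)  (-0.4150-0.7490i)·(+0.0227-0.1140i)  (+0.0669-0.3895i)·(-0.1901-0.2317i)  (+0.0718-0.0635i)·(+0.1262+0.0000i)  (+0.0153-0.0007i)·(+0.1901-0.2317i)  (+0.0014+0.0010i)·(+0.0227+0.1140i)  (+0.0000+0.0001i)·(+0.3608+0.1925i)
Y_3^2(R⁻¹ n̂) = -0.315461+0.090511i

Re=-0.3155 Im=0.0905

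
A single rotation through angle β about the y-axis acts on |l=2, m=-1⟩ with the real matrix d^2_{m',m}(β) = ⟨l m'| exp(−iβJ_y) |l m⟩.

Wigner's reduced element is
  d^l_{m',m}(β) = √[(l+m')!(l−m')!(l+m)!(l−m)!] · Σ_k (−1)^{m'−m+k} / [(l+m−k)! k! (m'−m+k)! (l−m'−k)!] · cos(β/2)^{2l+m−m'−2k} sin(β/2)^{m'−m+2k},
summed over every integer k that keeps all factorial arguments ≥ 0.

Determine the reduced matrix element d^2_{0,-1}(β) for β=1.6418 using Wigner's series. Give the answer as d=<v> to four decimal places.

d=0.0867

d^2_{0,-1}(β=1.6418) via Wigner's sum:
With c≡cos(β/2)=0.681563 and s≡sin(β/2)=0.731760, N=[2·2·1·6]^{1/2}=4.898979
k∈{0,1} keeps every argument non-negative
  k=0: (−1)^1·4.8990/(2)·0.6816^3·0.7318^1 = -0.567495
  k=1: (−1)^2·4.8990/(2)·0.6816^1·0.7318^3 = +0.654164
d^2_{0,-1}(1.6418) = -0.567495 +0.654164 = +0.086669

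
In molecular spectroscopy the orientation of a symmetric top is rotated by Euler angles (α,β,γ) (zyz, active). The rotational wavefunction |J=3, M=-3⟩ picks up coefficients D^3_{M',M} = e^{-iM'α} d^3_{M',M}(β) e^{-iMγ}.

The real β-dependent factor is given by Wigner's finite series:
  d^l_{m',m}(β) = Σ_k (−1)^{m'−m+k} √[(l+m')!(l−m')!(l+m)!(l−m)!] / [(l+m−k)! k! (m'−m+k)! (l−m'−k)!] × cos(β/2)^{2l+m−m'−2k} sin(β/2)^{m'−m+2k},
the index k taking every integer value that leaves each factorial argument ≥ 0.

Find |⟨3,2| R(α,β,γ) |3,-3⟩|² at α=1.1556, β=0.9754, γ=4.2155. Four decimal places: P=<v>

Split into d^3_{2,-3}(β=0.9754) × two z-phases.
With c≡cos(β/2)=0.883413 and s≡sin(β/2)=0.468595, N=[120·1·1·720]^{1/2}=293.938769
k: max(0,(-3)−(2))=0 … min(3+(-3),3−(2))=0
  k=0: (−1)^5·293.9388/(120)·0.8834^1·0.4686^5 = -0.048891
d^3_{2,-3}(0.9754) = -0.048891
|D^3_{2,-3}|² = |d^3_{2,-3}(β)|² = (-0.048891)² = 0.002390 (the z-rotation phases have unit modulus)

P=0.0024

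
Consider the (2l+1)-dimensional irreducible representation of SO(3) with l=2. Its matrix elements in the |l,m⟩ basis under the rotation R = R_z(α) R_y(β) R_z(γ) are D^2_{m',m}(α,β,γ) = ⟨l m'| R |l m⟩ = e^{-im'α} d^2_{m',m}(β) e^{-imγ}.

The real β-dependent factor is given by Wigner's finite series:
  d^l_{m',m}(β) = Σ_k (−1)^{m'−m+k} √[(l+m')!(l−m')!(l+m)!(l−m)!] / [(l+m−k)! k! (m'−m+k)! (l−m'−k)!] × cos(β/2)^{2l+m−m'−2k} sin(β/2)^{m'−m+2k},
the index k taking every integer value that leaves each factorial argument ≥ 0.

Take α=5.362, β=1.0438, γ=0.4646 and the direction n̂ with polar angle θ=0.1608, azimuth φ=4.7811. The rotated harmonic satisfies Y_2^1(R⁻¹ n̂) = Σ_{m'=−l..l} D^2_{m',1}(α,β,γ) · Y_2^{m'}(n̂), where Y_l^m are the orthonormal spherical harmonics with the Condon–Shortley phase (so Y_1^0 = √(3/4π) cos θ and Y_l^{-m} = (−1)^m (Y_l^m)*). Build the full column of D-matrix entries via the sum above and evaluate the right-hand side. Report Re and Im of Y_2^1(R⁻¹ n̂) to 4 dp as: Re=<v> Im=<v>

Need the full column D^2_{m',1} for m'=−2..2 at α=5.362, β=1.0438, γ=0.4646.
cos(β/2)=0.866874, sin(β/2)=0.498528
d^2_{-2,1}: single k=3 term ⇒ +0.214810;  D = -0.144236-0.159183i
d^2_{-1,1}: k∈[2..3] ⇒ +0.560289 -0.061767 = +0.498522;  D = +0.091707-0.490014i
d^2_{0,1}: k∈[1..2] ⇒ +0.795486 -0.263088 = +0.532398;  D = +0.475965-0.238549i
d^2_{1,1}: k∈[0..1] ⇒ +0.564707 -0.560289 = +0.004418;  D = +0.003965+0.001948i
d^2_{2,1}: single k=0 term ⇒ -0.649512;  D = -0.124595-0.637449i
Y_2^{m'}(θ=0.1608,φ=4.7811) and Σ D·Y over m':
  (-0.1442-0.1592i)·(-0.0098+0.0014i)  (+0.0917-0.4900i)·(+0.0084+0.1218i)  (+0.4760-0.2385i)·(+0.6065+0.0000i)  (+0.0040+0.0019i)·(-0.0084+0.1218i)  (-0.1246-0.6374i)·(-0.0098-0.0014i)
Y_2^1(R⁻¹ n̂) = +0.350860-0.129370i

Re=0.3509 Im=-0.1294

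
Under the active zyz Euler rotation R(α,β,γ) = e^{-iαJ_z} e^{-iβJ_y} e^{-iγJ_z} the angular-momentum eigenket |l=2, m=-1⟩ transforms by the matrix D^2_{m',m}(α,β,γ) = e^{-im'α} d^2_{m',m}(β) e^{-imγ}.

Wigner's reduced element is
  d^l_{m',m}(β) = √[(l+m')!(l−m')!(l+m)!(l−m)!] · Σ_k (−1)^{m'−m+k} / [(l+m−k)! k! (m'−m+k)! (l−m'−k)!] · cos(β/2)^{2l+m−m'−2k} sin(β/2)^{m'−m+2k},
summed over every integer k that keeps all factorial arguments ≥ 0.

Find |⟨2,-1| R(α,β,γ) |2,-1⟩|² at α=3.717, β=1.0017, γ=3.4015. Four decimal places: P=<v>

D^2_{-1,-1}(3.717,1.0017,3.4015) = e^{-i·-1·3.717}·d^2_{-1,-1}(1.0017)·e^{-i·-1·3.4015}. Compute d first:
c=cos(1.0017/2)=0.877175, s=sin(1.0017/2)=0.480171; N=√[1·6·1·6]=6.000000
k: max(0,(-1)−(-1))=0 … min(2+(-1),2−(-1))=1
  k=0: (−1)^0·6.0000/(6)·0.8772^4·0.4802^0 = +0.592031
  k=1: (−1)^1·6.0000/(2)·0.8772^2·0.4802^2 = -0.532214
d^2_{-1,-1}(1.0017) = +0.592031 -0.532214 = +0.059817
|D^2_{-1,-1}|² = |d^2_{-1,-1}(β)|² = (+0.059817)² = 0.003578 (the z-rotation phases have unit modulus)

P=0.0036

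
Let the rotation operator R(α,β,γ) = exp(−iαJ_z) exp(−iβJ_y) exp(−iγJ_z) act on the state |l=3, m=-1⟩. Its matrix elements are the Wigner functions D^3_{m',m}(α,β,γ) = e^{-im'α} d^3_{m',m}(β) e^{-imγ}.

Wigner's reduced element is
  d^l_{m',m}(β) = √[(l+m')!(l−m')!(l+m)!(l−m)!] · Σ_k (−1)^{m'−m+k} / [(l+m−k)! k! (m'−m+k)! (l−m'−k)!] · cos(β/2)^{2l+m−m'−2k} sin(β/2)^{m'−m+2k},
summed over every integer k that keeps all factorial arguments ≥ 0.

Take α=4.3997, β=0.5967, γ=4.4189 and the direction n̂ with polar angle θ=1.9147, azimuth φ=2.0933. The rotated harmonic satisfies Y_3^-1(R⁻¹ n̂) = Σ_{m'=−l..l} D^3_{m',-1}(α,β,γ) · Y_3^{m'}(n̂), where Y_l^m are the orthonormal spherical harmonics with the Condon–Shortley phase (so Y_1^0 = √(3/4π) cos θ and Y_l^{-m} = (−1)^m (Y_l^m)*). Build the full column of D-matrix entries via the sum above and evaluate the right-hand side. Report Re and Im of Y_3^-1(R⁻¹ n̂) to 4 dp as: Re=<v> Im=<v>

Need the full column D^3_{m',-1} for m'=−3..3 at α=4.3997, β=0.5967, γ=4.4189.
cos(β/2)=0.955823, sin(β/2)=0.293943
d^3_{-3,-1}: single k=2 term ⇒ +0.279308;  D = +0.092945-0.263389i
d^3_{-2,-1}: k∈[1..2] ⇒ +0.741568 -0.140266 = +0.601301;  D = +0.477983+0.364822i
d^3_{-1,-1}: k∈[0..2] ⇒ +0.762543 -0.576935 +0.040922 = +0.226530;  D = -0.186169+0.129061i
d^3_{0,-1}: k∈[0..2] ⇒ -0.812347 +0.230481 -0.007266 = -0.589131;  D = +0.170432+0.563940i
d^3_{1,-1}: k∈[0..2] ⇒ +0.432702 -0.054563 +0.000645 = +0.378783;  D = +0.378714+0.007272i
d^3_{2,-1}: k∈[0..1] ⇒ -0.140266 +0.006633 = -0.133634;  D = +0.043542-0.126341i
d^3_{3,-1}: single k=0 term ⇒ +0.026415;  D = -0.021115-0.015872i
Y_3^{m'}(θ=1.9147,φ=2.0933) and Σ D·Y over m':
  (+0.0929-0.2634i)·(+0.3481+0.0011i)  (+0.4780+0.3648i)·(+0.1533-0.2642i)  (-0.1862+0.1291i)·(+0.0655+0.1138i)  (+0.1704+0.5639i)·(+0.3059+0.0000i)  (+0.3787+0.0073i)·(-0.0655+0.1138i)  (+0.0435-0.1263i)·(+0.1533+0.2642i)  (-0.0211-0.0159i)·(-0.3481+0.0011i)
Y_3^-1(R⁻¹ n̂) = +0.249322+0.038136i

Re=0.2493 Im=0.0381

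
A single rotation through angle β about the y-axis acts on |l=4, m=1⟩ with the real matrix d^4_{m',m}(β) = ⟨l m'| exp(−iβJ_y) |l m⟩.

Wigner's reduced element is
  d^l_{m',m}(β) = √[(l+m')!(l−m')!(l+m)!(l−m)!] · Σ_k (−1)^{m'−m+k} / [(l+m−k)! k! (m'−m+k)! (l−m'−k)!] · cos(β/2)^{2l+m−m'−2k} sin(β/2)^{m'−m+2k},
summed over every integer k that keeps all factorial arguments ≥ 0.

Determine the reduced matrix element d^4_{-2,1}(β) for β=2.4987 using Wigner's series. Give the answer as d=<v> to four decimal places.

d=0.4514

d^4_{-2,1}(β=2.4987) via Wigner's sum:
c=cos(2.4987/2)=0.315939, s=sin(2.4987/2)=0.948779; N=√[2·720·120·6]=1018.233765
Admissible k: 3..5 (factorial args all ≥0)
  k=3: (−1)^0·1018.2338/(72)·0.3159^5·0.9488^3 = +0.038021
  k=4: (−1)^1·1018.2338/(48)·0.3159^3·0.9488^5 = -0.514331
  k=5: (−1)^2·1018.2338/(240)·0.3159^1·0.9488^7 = +0.927677
d^4_{-2,1}(2.4987) = +0.038021 -0.514331 +0.927677 = +0.451367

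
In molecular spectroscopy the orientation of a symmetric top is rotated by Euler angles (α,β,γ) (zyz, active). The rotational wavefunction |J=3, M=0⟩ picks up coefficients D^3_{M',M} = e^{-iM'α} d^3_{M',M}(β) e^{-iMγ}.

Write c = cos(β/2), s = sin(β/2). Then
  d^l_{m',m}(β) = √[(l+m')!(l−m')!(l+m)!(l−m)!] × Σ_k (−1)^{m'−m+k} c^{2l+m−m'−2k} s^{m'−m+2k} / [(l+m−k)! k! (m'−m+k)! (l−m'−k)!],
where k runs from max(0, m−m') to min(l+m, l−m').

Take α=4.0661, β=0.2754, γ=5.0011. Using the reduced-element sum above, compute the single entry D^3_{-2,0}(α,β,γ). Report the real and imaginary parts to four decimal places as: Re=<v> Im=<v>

Re=-0.0268 Im=0.0937

D^3_{-2,0}(4.0661,0.2754,5.0011) = e^{-i·-2·4.0661}·d^3_{-2,0}(0.2754)·e^{-i·0·5.0011}. Compute d first:
c=cos(0.2754/2)=0.990534, s=sin(0.2754/2)=0.137265; N=√[1·120·6·6]=65.726707
k∈{2,3} keeps every argument non-negative
  k=2: (−1)^0·65.7267/(12)·0.9905^4·0.1373^2 = +0.099348
  k=3: (−1)^1·65.7267/(12)·0.9905^2·0.1373^4 = -0.001908
d^3_{-2,0}(0.2754) = +0.099348 -0.001908 = +0.097440
Phases: e^{-i·(-2)·4.0661}=-0.274643+0.961546i, e^{-i·(0)·5.0011}=+1.000000+0.000000i ⇒ D=-0.026761+0.093693i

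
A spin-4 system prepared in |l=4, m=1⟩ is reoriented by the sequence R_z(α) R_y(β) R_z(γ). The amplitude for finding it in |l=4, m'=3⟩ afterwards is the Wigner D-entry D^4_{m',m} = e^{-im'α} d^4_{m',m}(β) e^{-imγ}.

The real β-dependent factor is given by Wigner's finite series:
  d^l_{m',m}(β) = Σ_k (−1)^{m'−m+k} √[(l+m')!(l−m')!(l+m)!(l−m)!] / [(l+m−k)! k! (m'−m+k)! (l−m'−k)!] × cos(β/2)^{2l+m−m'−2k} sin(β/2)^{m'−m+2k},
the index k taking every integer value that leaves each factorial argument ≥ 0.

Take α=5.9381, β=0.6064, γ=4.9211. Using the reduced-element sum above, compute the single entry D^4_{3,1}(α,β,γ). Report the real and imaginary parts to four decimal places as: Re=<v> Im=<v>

First d^4_{3,1}(β=0.6064), then the phase factors e^{-i(3)α} and e^{-i(1)γ}:
Half-angle: c=0.954386, s=0.298576. N=√(5040·1·120·6)=1904.940944
The bounds max(0,m−m')=0 and min(l+m,l−m')=1 give 2 terms
  k=0: (−1)^2·1904.9409/(240)·0.9544^6·0.2986^2 = +0.534716
  k=1: (−1)^3·1904.9409/(144)·0.9544^4·0.2986^4 = -0.087223
d^4_{3,1}(0.6064) = +0.534716 -0.087223 = +0.447493
Attach z-rotation phases: D = e^{-i(3)(5.9381)}·(+0.447493)·e^{-i(1)(4.9211)} = -0.329174+0.303141i

Re=-0.3292 Im=0.3031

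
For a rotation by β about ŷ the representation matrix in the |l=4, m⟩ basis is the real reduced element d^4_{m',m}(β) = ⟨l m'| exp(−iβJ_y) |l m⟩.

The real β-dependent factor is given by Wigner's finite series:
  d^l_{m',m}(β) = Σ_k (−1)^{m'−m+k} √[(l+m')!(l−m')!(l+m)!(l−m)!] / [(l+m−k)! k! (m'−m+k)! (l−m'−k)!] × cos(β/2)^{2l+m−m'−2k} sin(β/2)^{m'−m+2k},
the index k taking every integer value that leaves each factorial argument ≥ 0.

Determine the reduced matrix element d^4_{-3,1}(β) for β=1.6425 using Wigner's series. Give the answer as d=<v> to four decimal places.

d^4_{-3,1}(β=1.6425) via Wigner's sum:
Half-angle: c=0.681307, s=0.731998. N=√(1·5040·120·6)=1904.940944
Admissible k: 4..5 (factorial args all ≥0)
  k=4: (−1)^0·1904.9409/(144)·0.6813^4·0.7320^4 = +0.818332
  k=5: (−1)^1·1904.9409/(240)·0.6813^2·0.7320^6 = -0.566781
d^4_{-3,1}(1.6425) = +0.818332 -0.566781 = +0.251551

d=0.2516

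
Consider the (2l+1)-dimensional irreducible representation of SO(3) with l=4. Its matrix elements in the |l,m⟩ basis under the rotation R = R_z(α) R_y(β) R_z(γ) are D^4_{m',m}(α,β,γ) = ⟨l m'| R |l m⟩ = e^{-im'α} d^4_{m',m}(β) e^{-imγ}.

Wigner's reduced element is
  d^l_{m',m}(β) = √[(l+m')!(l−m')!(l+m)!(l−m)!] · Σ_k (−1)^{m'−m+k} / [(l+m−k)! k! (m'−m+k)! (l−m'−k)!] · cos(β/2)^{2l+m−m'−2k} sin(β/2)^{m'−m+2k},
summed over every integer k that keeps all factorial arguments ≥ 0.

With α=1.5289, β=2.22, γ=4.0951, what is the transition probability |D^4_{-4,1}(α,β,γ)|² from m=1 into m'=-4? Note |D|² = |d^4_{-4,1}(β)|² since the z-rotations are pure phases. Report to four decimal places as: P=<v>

P=0.1439

D^4_{-4,1}(1.5289,2.22,4.0951) = e^{-i·-4·1.5289}·d^4_{-4,1}(2.22)·e^{-i·1·4.0951}. Compute d first:
With c≡cos(β/2)=0.444662 and s≡sin(β/2)=0.895699, N=[1·40320·120·6]^{1/2}=5387.986637
k∈{5} keeps every argument non-negative
  k=5: (−1)^0·5387.9866/(720)·0.4447^3·0.8957^5 = +0.379308
d^4_{-4,1}(2.22) = +0.379308
|D^4_{-4,1}|² = |d^4_{-4,1}(β)|² = (+0.379308)² = 0.143875 (the z-rotation phases have unit modulus)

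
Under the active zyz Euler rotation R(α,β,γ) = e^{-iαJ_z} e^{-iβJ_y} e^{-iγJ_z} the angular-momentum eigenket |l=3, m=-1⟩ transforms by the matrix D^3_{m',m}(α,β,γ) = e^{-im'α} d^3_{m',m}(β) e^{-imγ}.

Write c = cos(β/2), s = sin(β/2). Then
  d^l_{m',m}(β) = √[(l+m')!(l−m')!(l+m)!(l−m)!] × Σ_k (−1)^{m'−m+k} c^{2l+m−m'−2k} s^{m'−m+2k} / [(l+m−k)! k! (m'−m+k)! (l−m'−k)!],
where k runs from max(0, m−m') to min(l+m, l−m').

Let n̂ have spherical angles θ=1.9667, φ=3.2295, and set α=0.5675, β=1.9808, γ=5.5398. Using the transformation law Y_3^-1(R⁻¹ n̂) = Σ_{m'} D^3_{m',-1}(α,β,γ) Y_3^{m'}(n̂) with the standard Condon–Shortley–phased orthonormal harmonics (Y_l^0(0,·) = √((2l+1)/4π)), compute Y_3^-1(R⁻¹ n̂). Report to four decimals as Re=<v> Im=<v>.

Need the full column D^3_{m',-1} for m'=−3..3 at α=0.5675, β=1.9808, γ=5.5398.
cos(β/2)=0.548355, sin(β/2)=0.836245
d^3_{-3,-1}: single k=2 term ⇒ +0.244885;  D = +0.140624+0.200483i
d^3_{-2,-1}: k∈[1..2] ⇒ +0.131113 -0.609842 = -0.478730;  D = -0.442487-0.182722i
d^3_{-1,-1}: k∈[0..2] ⇒ +0.027188 -0.505832 +0.882288 = +0.403644;  D = +0.397417-0.070630i
d^3_{0,-1}: k∈[0..2] ⇒ -0.143627 +1.002073 -0.776822 = +0.081625;  D = +0.060091-0.055242i
d^3_{1,-1}: k∈[0..2] ⇒ +0.379374 -1.176384 +0.341981 = -0.455029;  D = -0.116940+0.439746i
d^3_{2,-1}: k∈[0..1] ⇒ -0.609842 +0.709138 = +0.099296;  D = -0.030063-0.094635i
d^3_{3,-1}: single k=0 term ⇒ +0.569515;  D = -0.437160-0.365018i
Y_3^{m'}(θ=1.9667,φ=3.2295) and Σ D·Y over m':
  (+0.1406+0.2005i)·(-0.3164+0.0854i)  (-0.4425-0.1827i)·(-0.3303+0.0587i)  (+0.3974-0.0706i)·(+0.0762-0.0067i)  (+0.0601-0.0552i)·(+0.3247+0.0000i)  (-0.1169+0.4397i)·(-0.0762-0.0067i)  (-0.0301-0.0946i)·(-0.3303-0.0587i)  (-0.4372-0.3650i)·(+0.3164+0.0854i)
Y_3^-1(R⁻¹ n̂) = +0.053693-0.195512i

Re=0.0537 Im=-0.1955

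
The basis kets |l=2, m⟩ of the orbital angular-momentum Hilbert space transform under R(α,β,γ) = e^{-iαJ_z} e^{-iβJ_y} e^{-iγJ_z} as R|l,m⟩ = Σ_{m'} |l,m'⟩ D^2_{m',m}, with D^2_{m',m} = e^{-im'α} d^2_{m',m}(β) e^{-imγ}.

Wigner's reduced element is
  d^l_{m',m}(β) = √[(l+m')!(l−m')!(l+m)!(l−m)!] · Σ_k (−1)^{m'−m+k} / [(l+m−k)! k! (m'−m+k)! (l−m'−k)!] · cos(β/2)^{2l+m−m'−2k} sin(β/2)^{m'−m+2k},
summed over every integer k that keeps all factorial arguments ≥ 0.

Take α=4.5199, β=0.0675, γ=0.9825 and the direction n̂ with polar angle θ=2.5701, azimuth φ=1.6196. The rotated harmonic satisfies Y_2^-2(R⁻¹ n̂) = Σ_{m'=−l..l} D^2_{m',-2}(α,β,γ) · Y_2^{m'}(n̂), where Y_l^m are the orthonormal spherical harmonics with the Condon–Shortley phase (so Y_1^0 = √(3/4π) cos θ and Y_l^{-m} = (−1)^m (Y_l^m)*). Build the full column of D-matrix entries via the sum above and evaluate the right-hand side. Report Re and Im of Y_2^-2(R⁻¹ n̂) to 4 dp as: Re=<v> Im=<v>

Need the full column D^2_{m',-2} for m'=−2..2 at α=4.5199, β=0.0675, γ=0.9825.
cos(β/2)=0.999431, sin(β/2)=0.033744
d^2_{-2,-2}: single k=0 term ⇒ +0.997724;  D = +0.009205-0.997682i
d^2_{-1,-2}: single k=0 term ⇒ -0.067372;  D = -0.066006-0.013498i
d^2_{0,-2}: single k=0 term ⇒ +0.002786;  D = -0.001070+0.002572i
d^2_{1,-2}: single k=0 term ⇒ -0.000077;  D = +0.000064+0.000043i
d^2_{2,-2}: single k=0 term ⇒ +0.000001;  D = +0.000001-0.000001i
Y_2^{m'}(θ=2.5701,φ=1.6196) and Σ D·Y over m':
  (+0.0092-0.9977i)·(-0.1125+0.0110i)  (-0.0660-0.0135i)·(+0.0171+0.3510i)  (-0.0011+0.0026i)·(+0.3540+0.0000i)  (+0.0001+0.0000i)·(-0.0171+0.3510i)  (+0.0000-0.0000i)·(-0.1125-0.0110i)
Y_2^-2(R⁻¹ n̂) = +0.013164+0.089841i

Re=0.0132 Im=0.0898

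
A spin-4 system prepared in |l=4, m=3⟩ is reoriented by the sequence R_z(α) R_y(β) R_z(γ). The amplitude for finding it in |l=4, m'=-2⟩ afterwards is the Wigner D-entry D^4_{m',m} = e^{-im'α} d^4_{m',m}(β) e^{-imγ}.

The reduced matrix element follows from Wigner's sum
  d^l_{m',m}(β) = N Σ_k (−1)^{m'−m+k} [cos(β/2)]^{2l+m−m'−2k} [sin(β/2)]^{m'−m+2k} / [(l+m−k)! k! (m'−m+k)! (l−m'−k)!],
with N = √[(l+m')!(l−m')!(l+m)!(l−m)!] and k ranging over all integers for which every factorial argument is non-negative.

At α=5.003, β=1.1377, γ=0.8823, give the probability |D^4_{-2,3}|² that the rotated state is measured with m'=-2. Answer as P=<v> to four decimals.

D^4_{-2,3}(5.003,1.1377,0.8823) = e^{-i·-2·5.003}·d^4_{-2,3}(1.1377)·e^{-i·3·0.8823}. Compute d first:
Half-angle: c=0.842521, s=0.538664. N=√(2·720·5040·1)=2693.993318
k∈{5,6} keeps every argument non-negative
  k=5: (−1)^0·2693.9933/(240)·0.8425^3·0.5387^5 = +0.304449
  k=6: (−1)^1·2693.9933/(720)·0.8425^1·0.5387^7 = -0.041483
d^4_{-2,3}(1.1377) = +0.304449 -0.041483 = +0.262967
|D^4_{-2,3}|² = |d^4_{-2,3}(β)|² = (+0.262967)² = 0.069151 (the z-rotation phases have unit modulus)

P=0.0692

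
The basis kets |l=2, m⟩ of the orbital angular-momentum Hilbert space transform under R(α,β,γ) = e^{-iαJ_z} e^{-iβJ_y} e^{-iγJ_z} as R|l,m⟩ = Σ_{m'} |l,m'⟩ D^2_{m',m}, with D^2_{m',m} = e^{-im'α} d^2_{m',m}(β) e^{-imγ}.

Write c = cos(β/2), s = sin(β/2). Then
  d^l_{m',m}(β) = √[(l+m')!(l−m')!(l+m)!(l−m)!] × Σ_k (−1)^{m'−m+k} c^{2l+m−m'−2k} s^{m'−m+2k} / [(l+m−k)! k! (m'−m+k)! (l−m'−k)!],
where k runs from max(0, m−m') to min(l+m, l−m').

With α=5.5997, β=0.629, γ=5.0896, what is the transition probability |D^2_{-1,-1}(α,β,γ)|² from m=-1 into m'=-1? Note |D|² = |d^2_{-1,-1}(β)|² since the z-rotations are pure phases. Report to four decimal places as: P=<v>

P=0.3116

Split into d^2_{-1,-1}(β=0.629) × two z-phases.
Half-angle: c=0.950951, s=0.309341. N=√(1·6·1·6)=6.000000
The bounds max(0,m−m')=0 and min(l+m,l−m')=1 give 2 terms
  k=0: (−1)^0·6.0000/(6)·0.9510^4·0.3093^0 = +0.817773
  k=1: (−1)^1·6.0000/(2)·0.9510^2·0.3093^2 = -0.259605
d^2_{-1,-1}(0.629) = +0.817773 -0.259605 = +0.558168
|D^2_{-1,-1}|² = |d^2_{-1,-1}(β)|² = (+0.558168)² = 0.311552 (the z-rotation phases have unit modulus)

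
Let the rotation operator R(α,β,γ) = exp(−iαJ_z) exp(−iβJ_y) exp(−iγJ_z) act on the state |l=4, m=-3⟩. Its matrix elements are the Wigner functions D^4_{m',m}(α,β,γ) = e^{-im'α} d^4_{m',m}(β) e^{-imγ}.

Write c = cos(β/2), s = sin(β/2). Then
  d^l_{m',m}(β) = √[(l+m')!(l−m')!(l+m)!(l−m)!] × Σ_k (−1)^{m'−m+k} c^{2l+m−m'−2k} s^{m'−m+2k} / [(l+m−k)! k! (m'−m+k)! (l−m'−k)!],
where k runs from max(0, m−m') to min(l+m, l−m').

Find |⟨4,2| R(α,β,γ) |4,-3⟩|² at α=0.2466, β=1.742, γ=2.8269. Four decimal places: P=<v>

D^4_{2,-3}(0.2466,1.742,2.8269) = e^{-i·2·0.2466}·d^4_{2,-3}(1.742)·e^{-i·-3·2.8269}. Compute d first:
c=cos(1.742/2)=0.644062, s=sin(1.742/2)=0.764973; N=√[720·2·1·5040]=2693.993318
The bounds max(0,m−m')=0 and min(l+m,l−m')=1 give 2 terms
  k=0: (−1)^5·2693.9933/(240)·0.6441^3·0.7650^5 = -0.785597
  k=1: (−1)^6·2693.9933/(720)·0.6441^1·0.7650^7 = +0.369416
d^4_{2,-3}(1.742) = -0.785597 +0.369416 = -0.416181
|D^4_{2,-3}|² = |d^4_{2,-3}(β)|² = (-0.416181)² = 0.173206 (the z-rotation phases have unit modulus)

P=0.1732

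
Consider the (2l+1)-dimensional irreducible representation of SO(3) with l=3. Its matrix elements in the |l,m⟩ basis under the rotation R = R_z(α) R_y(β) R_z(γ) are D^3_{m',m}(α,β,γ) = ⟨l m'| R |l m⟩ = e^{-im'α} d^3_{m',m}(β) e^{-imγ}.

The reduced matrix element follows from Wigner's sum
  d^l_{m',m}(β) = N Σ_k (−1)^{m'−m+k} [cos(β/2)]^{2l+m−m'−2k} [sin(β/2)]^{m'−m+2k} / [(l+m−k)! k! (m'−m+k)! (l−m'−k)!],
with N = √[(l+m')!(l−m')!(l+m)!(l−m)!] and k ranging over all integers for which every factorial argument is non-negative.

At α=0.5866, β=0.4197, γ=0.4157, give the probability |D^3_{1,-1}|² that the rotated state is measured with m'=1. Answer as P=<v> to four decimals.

P=0.0501

First d^3_{1,-1}(β=0.4197), then the phase factors e^{-i(1)α} and e^{-i(-1)γ}:
With c≡cos(β/2)=0.978062 and s≡sin(β/2)=0.208313, N=[24·2·2·24]^{1/2}=48.000000
k∈{0,1,2} keeps every argument non-negative
  k=0: (−1)^2·48.0000/(8)·0.9781^4·0.2083^2 = +0.238260
  k=1: (−1)^3·48.0000/(6)·0.9781^2·0.2083^4 = -0.014411
  k=2: (−1)^4·48.0000/(48)·0.9781^0·0.2083^6 = +0.000082
d^3_{1,-1}(0.4197) = +0.238260 -0.014411 +0.000082 = +0.223931
|D^3_{1,-1}|² = |d^3_{1,-1}(β)|² = (+0.223931)² = 0.050145 (the z-rotation phases have unit modulus)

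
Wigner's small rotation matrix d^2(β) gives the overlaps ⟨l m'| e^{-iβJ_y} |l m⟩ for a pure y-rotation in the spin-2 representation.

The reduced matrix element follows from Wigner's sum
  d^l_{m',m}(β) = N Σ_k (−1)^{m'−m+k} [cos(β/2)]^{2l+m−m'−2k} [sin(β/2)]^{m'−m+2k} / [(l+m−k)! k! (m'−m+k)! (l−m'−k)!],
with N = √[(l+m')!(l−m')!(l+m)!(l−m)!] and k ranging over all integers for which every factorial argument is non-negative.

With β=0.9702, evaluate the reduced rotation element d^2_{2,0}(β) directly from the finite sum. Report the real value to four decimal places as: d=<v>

d=0.4168

d^2_{2,0}(β=0.9702) via Wigner's sum:
With c≡cos(β/2)=0.884628 and s≡sin(β/2)=0.466297, N=[24·1·2·2]^{1/2}=9.797959
k: max(0,(0)−(2))=0 … min(2+(0),2−(2))=0
  k=0: (−1)^2·9.7980/(4)·0.8846^2·0.4663^2 = +0.416795
d^2_{2,0}(0.9702) = +0.416795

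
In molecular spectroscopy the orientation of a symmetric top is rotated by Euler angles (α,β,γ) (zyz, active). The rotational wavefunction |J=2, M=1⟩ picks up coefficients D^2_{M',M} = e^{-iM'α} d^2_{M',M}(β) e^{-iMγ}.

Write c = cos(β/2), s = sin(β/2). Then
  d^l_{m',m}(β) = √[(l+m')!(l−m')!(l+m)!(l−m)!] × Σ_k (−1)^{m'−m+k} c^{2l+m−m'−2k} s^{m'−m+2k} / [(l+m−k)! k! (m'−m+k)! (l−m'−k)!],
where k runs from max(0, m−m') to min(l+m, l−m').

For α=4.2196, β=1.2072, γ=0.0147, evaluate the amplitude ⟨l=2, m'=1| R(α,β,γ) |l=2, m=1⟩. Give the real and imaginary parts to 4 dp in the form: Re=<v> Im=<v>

First d^2_{1,1}(β=1.2072), then the phase factors e^{-i(1)α} and e^{-i(1)γ}:
Half-angle: c=0.823298, s=0.567610. N=√(6·1·6·1)=6.000000
Admissible k: 0..1 (factorial args all ≥0)
  k=0: (−1)^0·6.0000/(6)·0.8233^4·0.5676^0 = +0.459438
  k=1: (−1)^1·6.0000/(2)·0.8233^2·0.5676^2 = -0.655141
d^2_{1,1}(1.2072) = +0.459438 -0.655141 = -0.195703
Phases: e^{-i·(1)·4.2196}=-0.473085+0.881017i, e^{-i·(1)·0.0147}=+0.999892-0.014699i ⇒ D=+0.090040-0.173760i

Re=0.0900 Im=-0.1738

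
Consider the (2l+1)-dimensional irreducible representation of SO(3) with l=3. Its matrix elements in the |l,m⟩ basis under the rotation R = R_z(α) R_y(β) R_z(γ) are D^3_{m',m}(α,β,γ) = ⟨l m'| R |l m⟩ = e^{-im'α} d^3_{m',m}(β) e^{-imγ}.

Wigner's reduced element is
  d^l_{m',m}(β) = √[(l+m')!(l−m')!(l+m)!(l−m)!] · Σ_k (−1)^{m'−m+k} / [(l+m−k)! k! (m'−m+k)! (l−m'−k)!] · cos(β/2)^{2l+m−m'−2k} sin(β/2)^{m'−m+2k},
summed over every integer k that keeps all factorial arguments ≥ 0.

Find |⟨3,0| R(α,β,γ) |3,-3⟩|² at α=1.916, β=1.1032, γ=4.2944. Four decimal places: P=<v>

P=0.1581

First d^3_{0,-3}(β=1.1032), then the phase factors e^{-i(0)α} and e^{-i(-3)γ}:
With c≡cos(β/2)=0.851687 and s≡sin(β/2)=0.524051, N=[6·6·1·720]^{1/2}=160.996894
Admissible k: 0..0 (factorial args all ≥0)
  k=0: (−1)^3·160.9969/(36)·0.8517^3·0.5241^3 = -0.397626
d^3_{0,-3}(1.1032) = -0.397626
|D^3_{0,-3}|² = |d^3_{0,-3}(β)|² = (-0.397626)² = 0.158107 (the z-rotation phases have unit modulus)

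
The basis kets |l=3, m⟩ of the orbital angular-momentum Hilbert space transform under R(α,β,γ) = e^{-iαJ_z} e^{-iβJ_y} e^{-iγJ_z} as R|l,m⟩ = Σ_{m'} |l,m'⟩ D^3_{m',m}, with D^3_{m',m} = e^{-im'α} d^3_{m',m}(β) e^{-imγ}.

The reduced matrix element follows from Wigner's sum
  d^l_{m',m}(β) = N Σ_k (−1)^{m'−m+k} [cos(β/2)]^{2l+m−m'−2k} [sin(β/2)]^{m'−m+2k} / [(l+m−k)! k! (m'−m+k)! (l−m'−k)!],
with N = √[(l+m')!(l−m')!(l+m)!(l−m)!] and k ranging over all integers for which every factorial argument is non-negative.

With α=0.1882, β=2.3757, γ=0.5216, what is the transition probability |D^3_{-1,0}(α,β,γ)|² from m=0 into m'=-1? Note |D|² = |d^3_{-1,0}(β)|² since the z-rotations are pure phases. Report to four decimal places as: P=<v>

Split into d^3_{-1,0}(β=2.3757) × two z-phases.
Half-angle: c=0.373655, s=0.927568. N=√(2·24·6·6)=41.569219
k: max(0,(0)−(-1))=1 … min(3+(0),3−(-1))=3
  k=1: (−1)^0·41.5692/(12)·0.3737^5·0.9276^1 = +0.023404
  k=2: (−1)^1·41.5692/(4)·0.3737^3·0.9276^3 = -0.432674
  k=3: (−1)^2·41.5692/(12)·0.3737^1·0.9276^5 = +0.888771
d^3_{-1,0}(2.3757) = +0.023404 -0.432674 +0.888771 = +0.479500
|D^3_{-1,0}|² = |d^3_{-1,0}(β)|² = (+0.479500)² = 0.229920 (the z-rotation phases have unit modulus)

P=0.2299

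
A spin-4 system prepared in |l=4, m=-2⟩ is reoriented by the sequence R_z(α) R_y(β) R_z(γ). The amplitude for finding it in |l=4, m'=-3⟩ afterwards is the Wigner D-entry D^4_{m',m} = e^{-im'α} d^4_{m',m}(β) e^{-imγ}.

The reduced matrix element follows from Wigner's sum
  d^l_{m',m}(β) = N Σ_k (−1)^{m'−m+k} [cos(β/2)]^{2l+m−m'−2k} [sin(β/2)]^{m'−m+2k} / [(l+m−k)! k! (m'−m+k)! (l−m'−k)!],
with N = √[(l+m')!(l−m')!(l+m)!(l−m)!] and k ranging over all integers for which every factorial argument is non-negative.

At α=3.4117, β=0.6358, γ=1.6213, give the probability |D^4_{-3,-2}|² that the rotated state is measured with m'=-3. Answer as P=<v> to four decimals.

D^4_{-3,-2}(3.4117,0.6358,1.6213) = e^{-i·-3·3.4117}·d^4_{-3,-2}(0.6358)·e^{-i·-2·1.6213}. Compute d first:
Half-angle: c=0.949894, s=0.312572. N=√(1·5040·2·720)=2693.993318
Admissible k: 1..2 (factorial args all ≥0)
  k=1: (−1)^0·2693.9933/(720)·0.9499^7·0.3126^1 = +0.816095
  k=2: (−1)^1·2693.9933/(240)·0.9499^5·0.3126^3 = -0.265102
d^4_{-3,-2}(0.6358) = +0.816095 -0.265102 = +0.550993
|D^4_{-3,-2}|² = |d^4_{-3,-2}(β)|² = (+0.550993)² = 0.303593 (the z-rotation phases have unit modulus)

P=0.3036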